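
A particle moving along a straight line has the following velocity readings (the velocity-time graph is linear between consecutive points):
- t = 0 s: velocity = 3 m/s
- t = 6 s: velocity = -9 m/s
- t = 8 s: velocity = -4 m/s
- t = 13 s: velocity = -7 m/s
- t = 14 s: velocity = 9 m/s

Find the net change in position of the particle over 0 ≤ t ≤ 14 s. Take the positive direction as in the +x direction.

-57.5 m

Displacement is the signed area under the v-t curve.
0–6 s: ½(3 + -9)(6) = -18 m
6–8 s: ½(-9 + -4)(2) = -13 m
8–13 s: ½(-4 + -7)(5) = -27.5 m
13–14 s: ½(-7 + 9)(1) = 1 m
Net displacement = -57.5 m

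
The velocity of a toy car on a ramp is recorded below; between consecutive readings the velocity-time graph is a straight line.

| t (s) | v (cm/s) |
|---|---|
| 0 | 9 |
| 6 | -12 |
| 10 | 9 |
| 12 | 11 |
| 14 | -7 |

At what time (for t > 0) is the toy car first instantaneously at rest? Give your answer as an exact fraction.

t = 18/7 s

v changes sign on 0–6 s (from 9 to -12); the graph is linear there, so v = 0 at t = 0 + (-9)·(6 − 0)/(-12 − 9) = 18/7 s.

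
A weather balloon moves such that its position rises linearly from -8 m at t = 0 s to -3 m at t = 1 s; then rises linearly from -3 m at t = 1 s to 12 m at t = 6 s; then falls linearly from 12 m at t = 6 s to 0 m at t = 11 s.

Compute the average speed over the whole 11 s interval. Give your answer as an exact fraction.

32/11 m/s

Average speed = (total path length)/(elapsed time); on a piecewise-linear x-t graph the path length is Σ|Δx|.
0–1 s: |Δx| = |-3 − -8| = 5 m
1–6 s: |Δx| = |12 − -3| = 15 m
6–11 s: |Δx| = |0 − 12| = 12 m
Total path = 32 m; average speed = 32/11 = 32/11 m/s.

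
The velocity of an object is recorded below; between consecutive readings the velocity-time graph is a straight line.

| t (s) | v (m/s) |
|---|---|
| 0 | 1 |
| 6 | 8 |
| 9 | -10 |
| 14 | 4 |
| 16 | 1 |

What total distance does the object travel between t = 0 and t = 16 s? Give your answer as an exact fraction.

Total distance travelled is ∫|v| dt — sum the magnitudes of each area piece.
0–6 s: |½(1 + 8)(6)| = 27 m
6–9 s: v = 0 at t = 22/3 s; triangle areas 16/3 + 25/3 = 41/3 m
9–14 s: v = 0 at t = 88/7 s; triangle areas 125/7 + 20/7 = 145/7 m
14–16 s: |½(4 + 1)(2)| = 5 m
Total distance = 1394/21 m

1394/21 m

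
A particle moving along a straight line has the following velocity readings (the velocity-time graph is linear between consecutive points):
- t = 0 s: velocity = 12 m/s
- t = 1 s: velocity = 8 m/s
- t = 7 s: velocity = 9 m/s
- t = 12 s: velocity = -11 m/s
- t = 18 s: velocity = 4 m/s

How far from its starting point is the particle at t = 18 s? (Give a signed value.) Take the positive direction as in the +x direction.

Displacement is the signed area under the v-t curve.
0–1 s: ½(12 + 8)(1) = 10 m
1–7 s: ½(8 + 9)(6) = 51 m
7–12 s: ½(9 + -11)(5) = -5 m
12–18 s: ½(-11 + 4)(6) = -21 m
Net displacement = 35 m

35 m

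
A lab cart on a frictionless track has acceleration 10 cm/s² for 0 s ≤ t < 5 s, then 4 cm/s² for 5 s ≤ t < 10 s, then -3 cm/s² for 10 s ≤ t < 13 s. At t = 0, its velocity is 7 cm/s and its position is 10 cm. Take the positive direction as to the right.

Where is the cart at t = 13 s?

722.5 cm

On each constant-a segment, Δv = aΔt and Δx = v₀Δt + ½aΔt²; chain segment to segment.
0–5 s: v starts 7 cm/s; Δx = 7·5 + ½·10·5² = 160 cm; v ends 57 cm/s.
5–10 s: v starts 57 cm/s; Δx = 57·5 + ½·4·5² = 335 cm; v ends 77 cm/s.
10–13 s: v starts 77 cm/s; Δx = 77·3 + ½·-3·3² = 217.5 cm; v ends 68 cm/s.
x(13) = 10 + Σ Δx = 722.5 cm.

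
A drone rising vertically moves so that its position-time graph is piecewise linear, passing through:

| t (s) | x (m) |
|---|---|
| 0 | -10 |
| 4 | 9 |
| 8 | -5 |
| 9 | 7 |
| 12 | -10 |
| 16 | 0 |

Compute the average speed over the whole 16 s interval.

Average speed = (total path length)/(elapsed time); on a piecewise-linear x-t graph the path length is Σ|Δx|.
0–4 s: |Δx| = |9 − -10| = 19 m
4–8 s: |Δx| = |-5 − 9| = 14 m
8–9 s: |Δx| = |7 − -5| = 12 m
9–12 s: |Δx| = |-10 − 7| = 17 m
12–16 s: |Δx| = |0 − -10| = 10 m
Total path = 72 m; average speed = 72/16 = 4.5 m/s.

4.5 m/s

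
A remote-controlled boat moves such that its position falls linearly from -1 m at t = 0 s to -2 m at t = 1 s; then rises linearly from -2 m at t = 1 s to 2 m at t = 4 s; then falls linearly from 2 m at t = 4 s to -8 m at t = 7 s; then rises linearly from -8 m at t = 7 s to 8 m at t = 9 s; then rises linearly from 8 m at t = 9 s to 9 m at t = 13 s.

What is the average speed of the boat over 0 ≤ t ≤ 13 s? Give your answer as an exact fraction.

Average speed = (total path length)/(elapsed time); on a piecewise-linear x-t graph the path length is Σ|Δx|.
0–1 s: |Δx| = |-2 − -1| = 1 m
1–4 s: |Δx| = |2 − -2| = 4 m
4–7 s: |Δx| = |-8 − 2| = 10 m
7–9 s: |Δx| = |8 − -8| = 16 m
9–13 s: |Δx| = |9 − 8| = 1 m
Total path = 32 m; average speed = 32/13 = 32/13 m/s.

32/13 m/s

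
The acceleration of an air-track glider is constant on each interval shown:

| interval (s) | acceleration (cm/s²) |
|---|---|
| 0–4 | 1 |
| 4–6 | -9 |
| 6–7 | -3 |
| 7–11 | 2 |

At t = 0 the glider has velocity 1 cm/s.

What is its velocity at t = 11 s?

Δv equals the area under the a-t graph; then v = v₀ + Δv.
0–4 s: 1 × 4 = 4 cm/s
4–6 s: -9 × 2 = -18 cm/s
6–7 s: -3 × 1 = -3 cm/s
7–11 s: 2 × 4 = 8 cm/s
Δv = -9 cm/s, so v(11) = 1 + (-9) = -8 cm/s.

-8 cm/s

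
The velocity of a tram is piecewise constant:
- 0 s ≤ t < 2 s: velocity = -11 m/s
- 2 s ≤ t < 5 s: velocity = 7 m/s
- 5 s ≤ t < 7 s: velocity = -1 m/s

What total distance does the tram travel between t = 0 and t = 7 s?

Total distance travelled is ∫|v| dt — sum the magnitudes of each area piece.
0–2 s: |-11| × 2 = 22 m
2–5 s: |7| × 3 = 21 m
5–7 s: |-1| × 2 = 2 m
Total distance = 45 m

45 m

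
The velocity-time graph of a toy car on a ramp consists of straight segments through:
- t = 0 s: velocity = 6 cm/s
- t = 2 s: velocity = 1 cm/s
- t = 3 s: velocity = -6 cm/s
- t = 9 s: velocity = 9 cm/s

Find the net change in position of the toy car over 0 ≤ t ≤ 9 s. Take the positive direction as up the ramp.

Displacement is the signed area under the v-t curve.
0–2 s: ½(6 + 1)(2) = 7 cm
2–3 s: ½(1 + -6)(1) = -2.5 cm
3–9 s: ½(-6 + 9)(6) = 9 cm
Net displacement = 13.5 cm

13.5 cm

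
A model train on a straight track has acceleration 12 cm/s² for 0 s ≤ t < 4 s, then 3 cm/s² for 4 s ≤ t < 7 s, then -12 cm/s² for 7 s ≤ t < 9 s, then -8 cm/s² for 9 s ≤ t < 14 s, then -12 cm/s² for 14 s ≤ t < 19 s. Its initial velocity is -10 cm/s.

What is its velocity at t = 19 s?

-77 cm/s

Δv equals the area under the a-t graph; then v = v₀ + Δv.
0–4 s: 12 × 4 = 48 cm/s
4–7 s: 3 × 3 = 9 cm/s
7–9 s: -12 × 2 = -24 cm/s
9–14 s: -8 × 5 = -40 cm/s
14–19 s: -12 × 5 = -60 cm/s
Δv = -67 cm/s, so v(19) = -10 + (-67) = -77 cm/s.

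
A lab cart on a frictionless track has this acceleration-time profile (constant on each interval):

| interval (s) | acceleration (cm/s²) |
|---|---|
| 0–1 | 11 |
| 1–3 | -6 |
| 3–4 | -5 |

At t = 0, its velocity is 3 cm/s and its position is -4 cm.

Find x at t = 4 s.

20 cm

On each constant-a segment, Δv = aΔt and Δx = v₀Δt + ½aΔt²; chain segment to segment.
0–1 s: v starts 3 cm/s; Δx = 3·1 + ½·11·1² = 8.5 cm; v ends 14 cm/s.
1–3 s: v starts 14 cm/s; Δx = 14·2 + ½·-6·2² = 16 cm; v ends 2 cm/s.
3–4 s: v starts 2 cm/s; Δx = 2·1 + ½·-5·1² = -0.5 cm; v ends -3 cm/s.
x(4) = -4 + Σ Δx = 20 cm.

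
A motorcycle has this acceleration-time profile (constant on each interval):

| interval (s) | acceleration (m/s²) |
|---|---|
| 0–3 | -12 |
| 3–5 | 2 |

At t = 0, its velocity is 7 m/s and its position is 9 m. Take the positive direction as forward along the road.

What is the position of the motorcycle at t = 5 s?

-78 m

On each constant-a segment, Δv = aΔt and Δx = v₀Δt + ½aΔt²; chain segment to segment.
0–3 s: v starts 7 m/s; Δx = 7·3 + ½·-12·3² = -33 m; v ends -29 m/s.
3–5 s: v starts -29 m/s; Δx = -29·2 + ½·2·2² = -54 m; v ends -25 m/s.
x(5) = 9 + Σ Δx = -78 m.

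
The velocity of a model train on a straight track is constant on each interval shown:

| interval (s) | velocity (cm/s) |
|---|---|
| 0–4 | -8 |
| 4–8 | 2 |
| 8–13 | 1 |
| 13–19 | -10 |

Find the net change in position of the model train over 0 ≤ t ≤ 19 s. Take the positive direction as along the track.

-79 cm

Displacement is the signed area under the v-t curve.
0–4 s: -8 × 4 = -32 cm
4–8 s: 2 × 4 = 8 cm
8–13 s: 1 × 5 = 5 cm
13–19 s: -10 × 6 = -60 cm
Net displacement = -79 cm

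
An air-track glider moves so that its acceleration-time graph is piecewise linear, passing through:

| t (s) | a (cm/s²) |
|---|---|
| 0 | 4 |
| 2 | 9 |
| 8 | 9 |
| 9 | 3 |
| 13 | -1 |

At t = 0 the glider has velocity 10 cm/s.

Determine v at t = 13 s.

Δv equals the area under the a-t graph; then v = v₀ + Δv.
0–2 s: ½(4 + 9)(2) = 13 cm/s
2–8 s: 9 × 6 = 54 cm/s
8–9 s: ½(9 + 3)(1) = 6 cm/s
9–13 s: ½(3 + -1)(4) = 4 cm/s
Δv = 77 cm/s, so v(13) = 10 + (77) = 87 cm/s.

87 cm/s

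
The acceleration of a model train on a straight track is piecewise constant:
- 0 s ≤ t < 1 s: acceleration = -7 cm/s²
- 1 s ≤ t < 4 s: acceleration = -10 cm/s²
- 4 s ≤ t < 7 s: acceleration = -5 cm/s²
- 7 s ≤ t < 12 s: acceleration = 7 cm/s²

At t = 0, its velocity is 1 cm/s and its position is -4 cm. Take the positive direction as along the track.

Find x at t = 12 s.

On each constant-a segment, Δv = aΔt and Δx = v₀Δt + ½aΔt²; chain segment to segment.
0–1 s: v starts 1 cm/s; Δx = 1·1 + ½·-7·1² = -2.5 cm; v ends -6 cm/s.
1–4 s: v starts -6 cm/s; Δx = -6·3 + ½·-10·3² = -63 cm; v ends -36 cm/s.
4–7 s: v starts -36 cm/s; Δx = -36·3 + ½·-5·3² = -130.5 cm; v ends -51 cm/s.
7–12 s: v starts -51 cm/s; Δx = -51·5 + ½·7·5² = -167.5 cm; v ends -16 cm/s.
x(12) = -4 + Σ Δx = -367.5 cm.

-367.5 cm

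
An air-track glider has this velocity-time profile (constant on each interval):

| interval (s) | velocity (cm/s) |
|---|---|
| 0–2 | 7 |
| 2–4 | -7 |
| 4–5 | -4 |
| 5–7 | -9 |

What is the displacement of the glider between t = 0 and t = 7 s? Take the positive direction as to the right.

-22 cm

Displacement is the signed area under the v-t curve.
0–2 s: 7 × 2 = 14 cm
2–4 s: -7 × 2 = -14 cm
4–5 s: -4 × 1 = -4 cm
5–7 s: -9 × 2 = -18 cm
Net displacement = -22 cm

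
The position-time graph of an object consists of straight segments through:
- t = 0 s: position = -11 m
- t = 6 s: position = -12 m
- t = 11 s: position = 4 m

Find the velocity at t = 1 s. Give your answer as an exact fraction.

Velocity is the slope of the x-t graph on 0–6 s: (-12 − -11)/(6 − 0) = -1/6 m/s.

-1/6 m/s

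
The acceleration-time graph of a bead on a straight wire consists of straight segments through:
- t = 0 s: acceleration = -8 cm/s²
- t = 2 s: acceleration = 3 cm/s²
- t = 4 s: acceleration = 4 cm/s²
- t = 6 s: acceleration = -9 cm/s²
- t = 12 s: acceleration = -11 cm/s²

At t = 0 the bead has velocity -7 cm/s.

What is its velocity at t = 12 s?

-70 cm/s

Δv equals the area under the a-t graph; then v = v₀ + Δv.
0–2 s: ½(-8 + 3)(2) = -5 cm/s
2–4 s: ½(3 + 4)(2) = 7 cm/s
4–6 s: ½(4 + -9)(2) = -5 cm/s
6–12 s: ½(-9 + -11)(6) = -60 cm/s
Δv = -63 cm/s, so v(12) = -7 + (-63) = -70 cm/s.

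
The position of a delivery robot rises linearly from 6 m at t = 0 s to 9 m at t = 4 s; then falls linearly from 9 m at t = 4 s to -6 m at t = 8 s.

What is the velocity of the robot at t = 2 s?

0.75 m/s

Velocity is the slope of the x-t graph on 0–4 s: (9 − 6)/(4 − 0) = 0.75 m/s.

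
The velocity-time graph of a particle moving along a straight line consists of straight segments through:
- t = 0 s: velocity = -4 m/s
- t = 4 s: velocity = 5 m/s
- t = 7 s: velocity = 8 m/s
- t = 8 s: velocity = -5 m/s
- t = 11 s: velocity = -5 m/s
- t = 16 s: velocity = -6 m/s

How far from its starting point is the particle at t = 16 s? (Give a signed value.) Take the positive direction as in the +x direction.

Net displacement equals the area under the velocity-time graph (areas below the axis count negative).
0–4 s: ½(-4 + 5)(4) = 2 m
4–7 s: ½(5 + 8)(3) = 19.5 m
7–8 s: ½(8 + -5)(1) = 1.5 m
8–11 s: -5 × 3 = -15 m
11–16 s: ½(-5 + -6)(5) = -27.5 m
Net displacement = -19.5 m

-19.5 m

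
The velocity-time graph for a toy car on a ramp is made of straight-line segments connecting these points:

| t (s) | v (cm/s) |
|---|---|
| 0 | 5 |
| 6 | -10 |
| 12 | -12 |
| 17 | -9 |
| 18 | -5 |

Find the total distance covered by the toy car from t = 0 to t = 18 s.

Total distance travelled is ∫|v| dt — sum the magnitudes of each area piece.
0–6 s: v = 0 at t = 2 s; triangle areas 5 + 20 = 25 cm
6–12 s: |½(-10 + -12)(6)| = 66 cm
12–17 s: |½(-12 + -9)(5)| = 52.5 cm
17–18 s: |½(-9 + -5)(1)| = 7 cm
Total distance = 150.5 cm

150.5 cm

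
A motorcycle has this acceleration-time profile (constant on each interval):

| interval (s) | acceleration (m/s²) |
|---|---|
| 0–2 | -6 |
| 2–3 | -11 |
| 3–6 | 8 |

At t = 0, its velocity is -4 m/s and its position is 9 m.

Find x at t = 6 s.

-77.5 m

On each constant-a segment, Δv = aΔt and Δx = v₀Δt + ½aΔt²; chain segment to segment.
0–2 s: v starts -4 m/s; Δx = -4·2 + ½·-6·2² = -20 m; v ends -16 m/s.
2–3 s: v starts -16 m/s; Δx = -16·1 + ½·-11·1² = -21.5 m; v ends -27 m/s.
3–6 s: v starts -27 m/s; Δx = -27·3 + ½·8·3² = -45 m; v ends -3 m/s.
x(6) = 9 + Σ Δx = -77.5 m.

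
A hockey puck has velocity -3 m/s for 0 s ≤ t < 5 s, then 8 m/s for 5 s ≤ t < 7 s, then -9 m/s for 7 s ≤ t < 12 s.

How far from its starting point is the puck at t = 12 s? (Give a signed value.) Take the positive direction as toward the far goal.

-44 m

Displacement is the signed area under the v-t curve.
0–5 s: -3 × 5 = -15 m
5–7 s: 8 × 2 = 16 m
7–12 s: -9 × 5 = -45 m
Net displacement = -44 m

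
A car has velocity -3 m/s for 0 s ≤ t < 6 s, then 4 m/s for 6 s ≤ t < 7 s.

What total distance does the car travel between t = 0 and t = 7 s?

22 m

Distance (not displacement) is the total path length: add the absolute areas under v-t.
0–6 s: |-3| × 6 = 18 m
6–7 s: |4| × 1 = 4 m
Total distance = 22 m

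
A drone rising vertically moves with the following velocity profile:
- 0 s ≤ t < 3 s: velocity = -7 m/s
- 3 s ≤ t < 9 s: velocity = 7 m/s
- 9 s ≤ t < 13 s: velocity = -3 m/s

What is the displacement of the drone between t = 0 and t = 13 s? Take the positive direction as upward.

Net displacement equals the area under the velocity-time graph (areas below the axis count negative).
0–3 s: -7 × 3 = -21 m
3–9 s: 7 × 6 = 42 m
9–13 s: -3 × 4 = -12 m
Net displacement = 9 m

9 m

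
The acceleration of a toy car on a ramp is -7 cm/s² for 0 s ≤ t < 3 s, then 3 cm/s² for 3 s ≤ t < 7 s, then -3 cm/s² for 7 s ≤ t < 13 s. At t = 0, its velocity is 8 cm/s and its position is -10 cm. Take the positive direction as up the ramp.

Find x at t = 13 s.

-105.5 cm

On each constant-a segment, Δv = aΔt and Δx = v₀Δt + ½aΔt²; chain segment to segment.
0–3 s: v starts 8 cm/s; Δx = 8·3 + ½·-7·3² = -7.5 cm; v ends -13 cm/s.
3–7 s: v starts -13 cm/s; Δx = -13·4 + ½·3·4² = -28 cm; v ends -1 cm/s.
7–13 s: v starts -1 cm/s; Δx = -1·6 + ½·-3·6² = -60 cm; v ends -19 cm/s.
x(13) = -10 + Σ Δx = -105.5 cm.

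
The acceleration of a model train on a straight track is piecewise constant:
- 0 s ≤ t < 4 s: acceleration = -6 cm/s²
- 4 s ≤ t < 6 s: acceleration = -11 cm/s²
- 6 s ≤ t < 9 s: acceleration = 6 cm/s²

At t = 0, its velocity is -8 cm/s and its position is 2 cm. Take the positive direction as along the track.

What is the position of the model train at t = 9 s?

On each constant-a segment, Δv = aΔt and Δx = v₀Δt + ½aΔt²; chain segment to segment.
0–4 s: v starts -8 cm/s; Δx = -8·4 + ½·-6·4² = -80 cm; v ends -32 cm/s.
4–6 s: v starts -32 cm/s; Δx = -32·2 + ½·-11·2² = -86 cm; v ends -54 cm/s.
6–9 s: v starts -54 cm/s; Δx = -54·3 + ½·6·3² = -135 cm; v ends -36 cm/s.
x(9) = 2 + Σ Δx = -299 cm.

-299 cm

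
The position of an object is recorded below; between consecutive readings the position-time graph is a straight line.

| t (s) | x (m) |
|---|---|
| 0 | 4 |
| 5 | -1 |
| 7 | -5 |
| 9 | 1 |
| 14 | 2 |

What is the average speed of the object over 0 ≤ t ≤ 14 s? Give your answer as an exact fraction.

Average speed = (total path length)/(elapsed time); on a piecewise-linear x-t graph the path length is Σ|Δx|.
0–5 s: |Δx| = |-1 − 4| = 5 m
5–7 s: |Δx| = |-5 − -1| = 4 m
7–9 s: |Δx| = |1 − -5| = 6 m
9–14 s: |Δx| = |2 − 1| = 1 m
Total path = 16 m; average speed = 16/14 = 8/7 m/s.

8/7 m/s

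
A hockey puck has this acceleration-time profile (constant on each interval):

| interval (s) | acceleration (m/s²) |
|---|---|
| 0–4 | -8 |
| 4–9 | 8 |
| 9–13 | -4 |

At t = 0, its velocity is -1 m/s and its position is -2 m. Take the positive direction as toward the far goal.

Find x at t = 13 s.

On each constant-a segment, Δv = aΔt and Δx = v₀Δt + ½aΔt²; chain segment to segment.
0–4 s: v starts -1 m/s; Δx = -1·4 + ½·-8·4² = -68 m; v ends -33 m/s.
4–9 s: v starts -33 m/s; Δx = -33·5 + ½·8·5² = -65 m; v ends 7 m/s.
9–13 s: v starts 7 m/s; Δx = 7·4 + ½·-4·4² = -4 m; v ends -9 m/s.
x(13) = -2 + Σ Δx = -139 m.

-139 m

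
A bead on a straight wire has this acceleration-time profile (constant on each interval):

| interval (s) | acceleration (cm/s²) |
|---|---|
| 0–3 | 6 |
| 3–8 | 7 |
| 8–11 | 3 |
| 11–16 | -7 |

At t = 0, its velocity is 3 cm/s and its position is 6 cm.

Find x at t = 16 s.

653.5 cm

On each constant-a segment, Δv = aΔt and Δx = v₀Δt + ½aΔt²; chain segment to segment.
0–3 s: v starts 3 cm/s; Δx = 3·3 + ½·6·3² = 36 cm; v ends 21 cm/s.
3–8 s: v starts 21 cm/s; Δx = 21·5 + ½·7·5² = 192.5 cm; v ends 56 cm/s.
8–11 s: v starts 56 cm/s; Δx = 56·3 + ½·3·3² = 181.5 cm; v ends 65 cm/s.
11–16 s: v starts 65 cm/s; Δx = 65·5 + ½·-7·5² = 237.5 cm; v ends 30 cm/s.
x(16) = 6 + Σ Δx = 653.5 cm.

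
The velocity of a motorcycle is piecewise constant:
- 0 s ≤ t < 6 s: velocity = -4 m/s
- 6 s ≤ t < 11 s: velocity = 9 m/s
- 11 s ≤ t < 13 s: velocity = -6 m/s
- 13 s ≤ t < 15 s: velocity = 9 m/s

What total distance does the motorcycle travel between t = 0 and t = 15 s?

Total distance travelled is ∫|v| dt — sum the magnitudes of each area piece.
0–6 s: |-4| × 6 = 24 m
6–11 s: |9| × 5 = 45 m
11–13 s: |-6| × 2 = 12 m
13–15 s: |9| × 2 = 18 m
Total distance = 99 m

99 m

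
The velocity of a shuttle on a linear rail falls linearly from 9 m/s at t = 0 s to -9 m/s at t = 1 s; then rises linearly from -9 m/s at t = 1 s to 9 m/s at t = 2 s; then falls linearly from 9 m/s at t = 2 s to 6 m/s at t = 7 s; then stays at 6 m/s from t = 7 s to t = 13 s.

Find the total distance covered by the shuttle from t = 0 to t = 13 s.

Total distance travelled is ∫|v| dt — sum the magnitudes of each area piece.
0–1 s: v = 0 at t = 0.5 s; triangle areas 2.25 + 2.25 = 4.5 m
1–2 s: v = 0 at t = 1.5 s; triangle areas 2.25 + 2.25 = 4.5 m
2–7 s: |½(9 + 6)(5)| = 37.5 m
7–13 s: |6| × 6 = 36 m
Total distance = 82.5 m

82.5 m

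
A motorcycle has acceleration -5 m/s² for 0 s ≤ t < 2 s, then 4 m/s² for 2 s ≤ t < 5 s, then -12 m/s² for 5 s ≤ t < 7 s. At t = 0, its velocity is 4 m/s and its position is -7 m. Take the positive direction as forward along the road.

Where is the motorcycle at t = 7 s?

On each constant-a segment, Δv = aΔt and Δx = v₀Δt + ½aΔt²; chain segment to segment.
0–2 s: v starts 4 m/s; Δx = 4·2 + ½·-5·2² = -2 m; v ends -6 m/s.
2–5 s: v starts -6 m/s; Δx = -6·3 + ½·4·3² = 0 m; v ends 6 m/s.
5–7 s: v starts 6 m/s; Δx = 6·2 + ½·-12·2² = -12 m; v ends -18 m/s.
x(7) = -7 + Σ Δx = -21 m.

-21 m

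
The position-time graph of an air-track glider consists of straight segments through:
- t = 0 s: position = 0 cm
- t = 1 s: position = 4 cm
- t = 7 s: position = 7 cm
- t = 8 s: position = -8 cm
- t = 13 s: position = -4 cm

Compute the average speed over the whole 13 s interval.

Average speed = (total path length)/(elapsed time); on a piecewise-linear x-t graph the path length is Σ|Δx|.
0–1 s: |Δx| = |4 − 0| = 4 cm
1–7 s: |Δx| = |7 − 4| = 3 cm
7–8 s: |Δx| = |-8 − 7| = 15 cm
8–13 s: |Δx| = |-4 − -8| = 4 cm
Total path = 26 cm; average speed = 26/13 = 2 cm/s.

2 cm/s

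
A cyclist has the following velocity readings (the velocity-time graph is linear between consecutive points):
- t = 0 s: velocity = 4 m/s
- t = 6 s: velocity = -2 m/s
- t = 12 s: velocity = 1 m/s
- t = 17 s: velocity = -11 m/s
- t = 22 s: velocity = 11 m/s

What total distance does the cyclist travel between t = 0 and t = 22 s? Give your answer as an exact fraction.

815/12 m

Total distance travelled is ∫|v| dt — sum the magnitudes of each area piece.
0–6 s: v = 0 at t = 4 s; triangle areas 8 + 2 = 10 m
6–12 s: v = 0 at t = 10 s; triangle areas 4 + 1 = 5 m
12–17 s: v = 0 at t = 149/12 s; triangle areas 5/24 + 605/24 = 305/12 m
17–22 s: v = 0 at t = 19.5 s; triangle areas 13.75 + 13.75 = 27.5 m
Total distance = 815/12 m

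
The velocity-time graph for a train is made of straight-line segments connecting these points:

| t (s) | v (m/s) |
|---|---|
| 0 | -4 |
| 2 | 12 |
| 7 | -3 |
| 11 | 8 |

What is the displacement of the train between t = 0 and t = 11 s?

Displacement is the signed area under the v-t curve.
0–2 s: ½(-4 + 12)(2) = 8 m
2–7 s: ½(12 + -3)(5) = 22.5 m
7–11 s: ½(-3 + 8)(4) = 10 m
Net displacement = 40.5 m

40.5 m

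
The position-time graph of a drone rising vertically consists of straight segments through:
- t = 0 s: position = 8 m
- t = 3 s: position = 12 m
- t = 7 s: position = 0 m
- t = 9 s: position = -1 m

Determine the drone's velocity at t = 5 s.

Velocity is the slope of the x-t graph on 3–7 s: (0 − 12)/(7 − 3) = -3 m/s.

-3 m/s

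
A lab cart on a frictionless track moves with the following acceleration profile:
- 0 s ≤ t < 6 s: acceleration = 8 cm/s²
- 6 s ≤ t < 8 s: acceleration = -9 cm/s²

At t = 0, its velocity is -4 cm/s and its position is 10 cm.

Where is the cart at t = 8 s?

On each constant-a segment, Δv = aΔt and Δx = v₀Δt + ½aΔt²; chain segment to segment.
0–6 s: v starts -4 cm/s; Δx = -4·6 + ½·8·6² = 120 cm; v ends 44 cm/s.
6–8 s: v starts 44 cm/s; Δx = 44·2 + ½·-9·2² = 70 cm; v ends 26 cm/s.
x(8) = 10 + Σ Δx = 200 cm.

200 cm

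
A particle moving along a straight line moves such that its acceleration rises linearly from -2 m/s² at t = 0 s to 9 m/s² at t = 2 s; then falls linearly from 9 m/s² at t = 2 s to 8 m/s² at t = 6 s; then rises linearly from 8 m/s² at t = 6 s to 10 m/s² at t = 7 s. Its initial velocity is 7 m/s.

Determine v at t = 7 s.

Δv equals the area under the a-t graph; then v = v₀ + Δv.
0–2 s: ½(-2 + 9)(2) = 7 m/s
2–6 s: ½(9 + 8)(4) = 34 m/s
6–7 s: ½(8 + 10)(1) = 9 m/s
Δv = 50 m/s, so v(7) = 7 + (50) = 57 m/s.

57 m/s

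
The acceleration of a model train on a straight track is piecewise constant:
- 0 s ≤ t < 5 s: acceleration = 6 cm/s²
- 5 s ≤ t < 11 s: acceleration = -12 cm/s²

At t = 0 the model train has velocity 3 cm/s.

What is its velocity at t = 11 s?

-39 cm/s

Δv equals the area under the a-t graph; then v = v₀ + Δv.
0–5 s: 6 × 5 = 30 cm/s
5–11 s: -12 × 6 = -72 cm/s
Δv = -42 cm/s, so v(11) = 3 + (-42) = -39 cm/s.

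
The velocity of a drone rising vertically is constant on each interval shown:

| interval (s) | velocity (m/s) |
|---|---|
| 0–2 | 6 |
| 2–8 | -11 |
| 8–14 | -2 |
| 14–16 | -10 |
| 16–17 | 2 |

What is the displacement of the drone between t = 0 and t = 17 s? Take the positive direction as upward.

-84 m

Net displacement equals the area under the velocity-time graph (areas below the axis count negative).
0–2 s: 6 × 2 = 12 m
2–8 s: -11 × 6 = -66 m
8–14 s: -2 × 6 = -12 m
14–16 s: -10 × 2 = -20 m
16–17 s: 2 × 1 = 2 m
Net displacement = -84 m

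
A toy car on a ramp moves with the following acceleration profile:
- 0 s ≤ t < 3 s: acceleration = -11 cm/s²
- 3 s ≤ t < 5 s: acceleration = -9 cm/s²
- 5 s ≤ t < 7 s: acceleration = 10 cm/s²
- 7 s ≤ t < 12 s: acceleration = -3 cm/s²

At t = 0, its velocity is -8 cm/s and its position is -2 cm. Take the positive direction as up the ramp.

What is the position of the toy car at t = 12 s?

On each constant-a segment, Δv = aΔt and Δx = v₀Δt + ½aΔt²; chain segment to segment.
0–3 s: v starts -8 cm/s; Δx = -8·3 + ½·-11·3² = -73.5 cm; v ends -41 cm/s.
3–5 s: v starts -41 cm/s; Δx = -41·2 + ½·-9·2² = -100 cm; v ends -59 cm/s.
5–7 s: v starts -59 cm/s; Δx = -59·2 + ½·10·2² = -98 cm; v ends -39 cm/s.
7–12 s: v starts -39 cm/s; Δx = -39·5 + ½·-3·5² = -232.5 cm; v ends -54 cm/s.
x(12) = -2 + Σ Δx = -506 cm.

-506 cm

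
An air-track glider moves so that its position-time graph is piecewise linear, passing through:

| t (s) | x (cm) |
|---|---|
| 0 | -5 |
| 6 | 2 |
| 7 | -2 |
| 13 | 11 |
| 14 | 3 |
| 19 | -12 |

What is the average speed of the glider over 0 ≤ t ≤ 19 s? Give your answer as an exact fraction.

Average speed = (total path length)/(elapsed time); on a piecewise-linear x-t graph the path length is Σ|Δx|.
0–6 s: |Δx| = |2 − -5| = 7 cm
6–7 s: |Δx| = |-2 − 2| = 4 cm
7–13 s: |Δx| = |11 − -2| = 13 cm
13–14 s: |Δx| = |3 − 11| = 8 cm
14–19 s: |Δx| = |-12 − 3| = 15 cm
Total path = 47 cm; average speed = 47/19 = 47/19 cm/s.

47/19 cm/s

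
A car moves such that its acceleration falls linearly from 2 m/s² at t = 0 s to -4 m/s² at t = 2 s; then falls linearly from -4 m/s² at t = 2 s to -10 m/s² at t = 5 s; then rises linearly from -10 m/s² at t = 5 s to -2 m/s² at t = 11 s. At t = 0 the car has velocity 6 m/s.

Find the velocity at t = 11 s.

-53 m/s

Δv equals the area under the a-t graph; then v = v₀ + Δv.
0–2 s: ½(2 + -4)(2) = -2 m/s
2–5 s: ½(-4 + -10)(3) = -21 m/s
5–11 s: ½(-10 + -2)(6) = -36 m/s
Δv = -59 m/s, so v(11) = 6 + (-59) = -53 m/s.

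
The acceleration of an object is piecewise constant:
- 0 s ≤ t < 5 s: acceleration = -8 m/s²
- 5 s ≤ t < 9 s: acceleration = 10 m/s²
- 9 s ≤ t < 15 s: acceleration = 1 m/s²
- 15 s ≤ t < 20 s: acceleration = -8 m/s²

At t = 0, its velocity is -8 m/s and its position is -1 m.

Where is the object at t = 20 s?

-393 m

On each constant-a segment, Δv = aΔt and Δx = v₀Δt + ½aΔt²; chain segment to segment.
0–5 s: v starts -8 m/s; Δx = -8·5 + ½·-8·5² = -140 m; v ends -48 m/s.
5–9 s: v starts -48 m/s; Δx = -48·4 + ½·10·4² = -112 m; v ends -8 m/s.
9–15 s: v starts -8 m/s; Δx = -8·6 + ½·1·6² = -30 m; v ends -2 m/s.
15–20 s: v starts -2 m/s; Δx = -2·5 + ½·-8·5² = -110 m; v ends -42 m/s.
x(20) = -1 + Σ Δx = -393 m.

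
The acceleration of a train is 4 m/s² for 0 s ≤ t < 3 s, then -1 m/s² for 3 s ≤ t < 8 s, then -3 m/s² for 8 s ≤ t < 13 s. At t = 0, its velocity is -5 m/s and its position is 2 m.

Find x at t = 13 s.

0 m

On each constant-a segment, Δv = aΔt and Δx = v₀Δt + ½aΔt²; chain segment to segment.
0–3 s: v starts -5 m/s; Δx = -5·3 + ½·4·3² = 3 m; v ends 7 m/s.
3–8 s: v starts 7 m/s; Δx = 7·5 + ½·-1·5² = 22.5 m; v ends 2 m/s.
8–13 s: v starts 2 m/s; Δx = 2·5 + ½·-3·5² = -27.5 m; v ends -13 m/s.
x(13) = 2 + Σ Δx = 0 m.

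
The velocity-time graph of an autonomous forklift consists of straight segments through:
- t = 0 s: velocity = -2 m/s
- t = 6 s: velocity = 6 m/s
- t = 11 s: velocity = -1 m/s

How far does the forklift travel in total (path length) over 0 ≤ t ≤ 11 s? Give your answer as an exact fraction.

395/14 m

Total distance travelled is ∫|v| dt — sum the magnitudes of each area piece.
0–6 s: v = 0 at t = 1.5 s; triangle areas 1.5 + 13.5 = 15 m
6–11 s: v = 0 at t = 72/7 s; triangle areas 90/7 + 5/14 = 185/14 m
Total distance = 395/14 m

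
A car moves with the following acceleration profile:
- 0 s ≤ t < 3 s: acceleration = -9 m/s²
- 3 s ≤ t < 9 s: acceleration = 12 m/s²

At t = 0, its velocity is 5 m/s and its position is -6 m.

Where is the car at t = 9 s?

52.5 m

On each constant-a segment, Δv = aΔt and Δx = v₀Δt + ½aΔt²; chain segment to segment.
0–3 s: v starts 5 m/s; Δx = 5·3 + ½·-9·3² = -25.5 m; v ends -22 m/s.
3–9 s: v starts -22 m/s; Δx = -22·6 + ½·12·6² = 84 m; v ends 50 m/s.
x(9) = -6 + Σ Δx = 52.5 m.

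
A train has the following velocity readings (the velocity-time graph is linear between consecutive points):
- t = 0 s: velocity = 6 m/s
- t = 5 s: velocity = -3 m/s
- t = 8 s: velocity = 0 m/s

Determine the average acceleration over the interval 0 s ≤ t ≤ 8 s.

Average acceleration = Δv/Δt = (0 − 6)/(8 − 0) = -0.75 m/s².

-0.75 m/s²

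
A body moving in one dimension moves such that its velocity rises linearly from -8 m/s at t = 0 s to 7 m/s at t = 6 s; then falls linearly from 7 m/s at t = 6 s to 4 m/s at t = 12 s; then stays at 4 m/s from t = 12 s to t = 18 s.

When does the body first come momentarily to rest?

v changes sign on 0–6 s (from -8 to 7); the graph is linear there, so v = 0 at t = 0 + (8)·(6 − 0)/(7 − -8) = 3.2 s.

t = 3.2 s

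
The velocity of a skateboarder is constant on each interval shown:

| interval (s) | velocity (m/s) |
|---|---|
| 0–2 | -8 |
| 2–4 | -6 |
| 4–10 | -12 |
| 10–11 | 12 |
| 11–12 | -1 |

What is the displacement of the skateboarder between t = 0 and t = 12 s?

Net displacement equals the area under the velocity-time graph (areas below the axis count negative).
0–2 s: -8 × 2 = -16 m
2–4 s: -6 × 2 = -12 m
4–10 s: -12 × 6 = -72 m
10–11 s: 12 × 1 = 12 m
11–12 s: -1 × 1 = -1 m
Net displacement = -89 m

-89 m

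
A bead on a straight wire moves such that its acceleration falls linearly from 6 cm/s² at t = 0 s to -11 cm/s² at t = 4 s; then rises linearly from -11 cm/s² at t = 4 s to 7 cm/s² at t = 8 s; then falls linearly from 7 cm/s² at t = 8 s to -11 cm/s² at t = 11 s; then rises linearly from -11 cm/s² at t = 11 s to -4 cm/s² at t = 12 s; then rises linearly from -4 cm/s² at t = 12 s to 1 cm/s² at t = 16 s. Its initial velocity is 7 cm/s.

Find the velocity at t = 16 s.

-30.5 cm/s

Δv equals the area under the a-t graph; then v = v₀ + Δv.
0–4 s: ½(6 + -11)(4) = -10 cm/s
4–8 s: ½(-11 + 7)(4) = -8 cm/s
8–11 s: ½(7 + -11)(3) = -6 cm/s
11–12 s: ½(-11 + -4)(1) = -7.5 cm/s
12–16 s: ½(-4 + 1)(4) = -6 cm/s
Δv = -37.5 cm/s, so v(16) = 7 + (-37.5) = -30.5 cm/s.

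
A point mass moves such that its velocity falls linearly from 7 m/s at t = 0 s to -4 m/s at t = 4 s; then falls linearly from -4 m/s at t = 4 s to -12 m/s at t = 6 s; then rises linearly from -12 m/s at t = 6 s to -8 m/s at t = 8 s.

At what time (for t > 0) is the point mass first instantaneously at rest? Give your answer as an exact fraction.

t = 28/11 s

v changes sign on 0–4 s (from 7 to -4); the graph is linear there, so v = 0 at t = 0 + (-7)·(4 − 0)/(-4 − 7) = 28/11 s.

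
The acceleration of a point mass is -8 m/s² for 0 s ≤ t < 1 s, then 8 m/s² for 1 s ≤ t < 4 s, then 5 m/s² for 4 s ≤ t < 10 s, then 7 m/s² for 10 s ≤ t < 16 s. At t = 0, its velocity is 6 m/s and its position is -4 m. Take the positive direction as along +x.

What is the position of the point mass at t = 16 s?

688 m

On each constant-a segment, Δv = aΔt and Δx = v₀Δt + ½aΔt²; chain segment to segment.
0–1 s: v starts 6 m/s; Δx = 6·1 + ½·-8·1² = 2 m; v ends -2 m/s.
1–4 s: v starts -2 m/s; Δx = -2·3 + ½·8·3² = 30 m; v ends 22 m/s.
4–10 s: v starts 22 m/s; Δx = 22·6 + ½·5·6² = 222 m; v ends 52 m/s.
10–16 s: v starts 52 m/s; Δx = 52·6 + ½·7·6² = 438 m; v ends 94 m/s.
x(16) = -4 + Σ Δx = 688 m.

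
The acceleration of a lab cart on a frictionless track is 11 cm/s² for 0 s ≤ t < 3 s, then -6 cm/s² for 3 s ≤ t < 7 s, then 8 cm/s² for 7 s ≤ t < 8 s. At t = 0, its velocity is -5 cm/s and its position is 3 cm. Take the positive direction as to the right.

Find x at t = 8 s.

On each constant-a segment, Δv = aΔt and Δx = v₀Δt + ½aΔt²; chain segment to segment.
0–3 s: v starts -5 cm/s; Δx = -5·3 + ½·11·3² = 34.5 cm; v ends 28 cm/s.
3–7 s: v starts 28 cm/s; Δx = 28·4 + ½·-6·4² = 64 cm; v ends 4 cm/s.
7–8 s: v starts 4 cm/s; Δx = 4·1 + ½·8·1² = 8 cm; v ends 12 cm/s.
x(8) = 3 + Σ Δx = 109.5 cm.

109.5 cm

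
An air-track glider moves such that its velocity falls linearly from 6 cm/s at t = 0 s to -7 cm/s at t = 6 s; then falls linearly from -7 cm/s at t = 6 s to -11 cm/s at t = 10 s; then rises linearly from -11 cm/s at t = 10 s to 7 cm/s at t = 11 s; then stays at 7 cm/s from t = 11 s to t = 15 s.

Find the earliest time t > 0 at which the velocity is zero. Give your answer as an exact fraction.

t = 36/13 s

v changes sign on 0–6 s (from 6 to -7); the graph is linear there, so v = 0 at t = 0 + (-6)·(6 − 0)/(-7 − 6) = 36/13 s.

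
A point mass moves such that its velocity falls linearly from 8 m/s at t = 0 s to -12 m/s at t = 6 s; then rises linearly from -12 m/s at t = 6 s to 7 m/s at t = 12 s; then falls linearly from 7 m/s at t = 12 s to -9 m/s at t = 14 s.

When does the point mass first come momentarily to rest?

v changes sign on 0–6 s (from 8 to -12); the graph is linear there, so v = 0 at t = 0 + (-8)·(6 − 0)/(-12 − 8) = 2.4 s.

t = 2.4 s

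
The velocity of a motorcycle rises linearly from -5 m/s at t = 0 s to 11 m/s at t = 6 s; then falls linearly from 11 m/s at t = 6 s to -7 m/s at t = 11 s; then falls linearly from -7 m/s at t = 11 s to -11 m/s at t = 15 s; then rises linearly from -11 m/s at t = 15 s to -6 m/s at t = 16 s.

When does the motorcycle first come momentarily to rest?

v changes sign on 0–6 s (from -5 to 11); the graph is linear there, so v = 0 at t = 0 + (5)·(6 − 0)/(11 − -5) = 1.875 s.

t = 1.875 s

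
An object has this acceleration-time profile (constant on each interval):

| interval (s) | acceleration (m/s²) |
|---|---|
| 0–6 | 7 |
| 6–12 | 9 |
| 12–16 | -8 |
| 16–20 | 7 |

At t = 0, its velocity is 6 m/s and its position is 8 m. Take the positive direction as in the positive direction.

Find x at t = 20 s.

1300 m

On each constant-a segment, Δv = aΔt and Δx = v₀Δt + ½aΔt²; chain segment to segment.
0–6 s: v starts 6 m/s; Δx = 6·6 + ½·7·6² = 162 m; v ends 48 m/s.
6–12 s: v starts 48 m/s; Δx = 48·6 + ½·9·6² = 450 m; v ends 102 m/s.
12–16 s: v starts 102 m/s; Δx = 102·4 + ½·-8·4² = 344 m; v ends 70 m/s.
16–20 s: v starts 70 m/s; Δx = 70·4 + ½·7·4² = 336 m; v ends 98 m/s.
x(20) = 8 + Σ Δx = 1300 m.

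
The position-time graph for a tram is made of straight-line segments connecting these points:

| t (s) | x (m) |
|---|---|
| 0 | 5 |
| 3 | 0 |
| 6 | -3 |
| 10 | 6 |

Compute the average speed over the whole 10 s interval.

Average speed = (total path length)/(elapsed time); on a piecewise-linear x-t graph the path length is Σ|Δx|.
0–3 s: |Δx| = |0 − 5| = 5 m
3–6 s: |Δx| = |-3 − 0| = 3 m
6–10 s: |Δx| = |6 − -3| = 9 m
Total path = 17 m; average speed = 17/10 = 1.7 m/s.

1.7 m/s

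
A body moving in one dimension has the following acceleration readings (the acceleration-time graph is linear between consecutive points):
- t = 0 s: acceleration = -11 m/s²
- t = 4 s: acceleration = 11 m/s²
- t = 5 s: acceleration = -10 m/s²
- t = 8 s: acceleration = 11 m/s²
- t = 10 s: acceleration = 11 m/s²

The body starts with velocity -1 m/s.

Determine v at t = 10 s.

Δv equals the area under the a-t graph; then v = v₀ + Δv.
0–4 s: ½(-11 + 11)(4) = 0 m/s
4–5 s: ½(11 + -10)(1) = 0.5 m/s
5–8 s: ½(-10 + 11)(3) = 1.5 m/s
8–10 s: 11 × 2 = 22 m/s
Δv = 24 m/s, so v(10) = -1 + (24) = 23 m/s.

23 m/s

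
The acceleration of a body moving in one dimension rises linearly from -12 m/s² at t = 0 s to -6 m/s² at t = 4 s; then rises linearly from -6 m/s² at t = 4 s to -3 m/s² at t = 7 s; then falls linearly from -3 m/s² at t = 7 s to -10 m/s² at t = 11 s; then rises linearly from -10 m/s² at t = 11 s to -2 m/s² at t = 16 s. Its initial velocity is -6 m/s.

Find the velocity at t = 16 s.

Δv equals the area under the a-t graph; then v = v₀ + Δv.
0–4 s: ½(-12 + -6)(4) = -36 m/s
4–7 s: ½(-6 + -3)(3) = -13.5 m/s
7–11 s: ½(-3 + -10)(4) = -26 m/s
11–16 s: ½(-10 + -2)(5) = -30 m/s
Δv = -105.5 m/s, so v(16) = -6 + (-105.5) = -111.5 m/s.

-111.5 m/s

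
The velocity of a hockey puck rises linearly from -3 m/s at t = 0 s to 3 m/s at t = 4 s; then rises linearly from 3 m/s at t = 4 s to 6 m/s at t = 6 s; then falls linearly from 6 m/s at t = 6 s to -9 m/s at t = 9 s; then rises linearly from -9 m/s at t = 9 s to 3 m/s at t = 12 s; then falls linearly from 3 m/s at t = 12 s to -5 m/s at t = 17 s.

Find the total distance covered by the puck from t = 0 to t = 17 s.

48.575 m

Total distance travelled is ∫|v| dt — sum the magnitudes of each area piece.
0–4 s: v = 0 at t = 2 s; triangle areas 3 + 3 = 6 m
4–6 s: |½(3 + 6)(2)| = 9 m
6–9 s: v = 0 at t = 7.2 s; triangle areas 3.6 + 8.1 = 11.7 m
9–12 s: v = 0 at t = 11.25 s; triangle areas 10.125 + 1.125 = 11.25 m
12–17 s: v = 0 at t = 13.875 s; triangle areas 2.8125 + 7.8125 = 10.625 m
Total distance = 48.575 m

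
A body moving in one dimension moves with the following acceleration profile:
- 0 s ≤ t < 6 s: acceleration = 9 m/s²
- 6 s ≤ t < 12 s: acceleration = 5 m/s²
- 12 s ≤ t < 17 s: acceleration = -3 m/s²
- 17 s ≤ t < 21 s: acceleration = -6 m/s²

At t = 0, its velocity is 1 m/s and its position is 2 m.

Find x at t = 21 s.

On each constant-a segment, Δv = aΔt and Δx = v₀Δt + ½aΔt²; chain segment to segment.
0–6 s: v starts 1 m/s; Δx = 1·6 + ½·9·6² = 168 m; v ends 55 m/s.
6–12 s: v starts 55 m/s; Δx = 55·6 + ½·5·6² = 420 m; v ends 85 m/s.
12–17 s: v starts 85 m/s; Δx = 85·5 + ½·-3·5² = 387.5 m; v ends 70 m/s.
17–21 s: v starts 70 m/s; Δx = 70·4 + ½·-6·4² = 232 m; v ends 46 m/s.
x(21) = 2 + Σ Δx = 1209.5 m.

1209.5 m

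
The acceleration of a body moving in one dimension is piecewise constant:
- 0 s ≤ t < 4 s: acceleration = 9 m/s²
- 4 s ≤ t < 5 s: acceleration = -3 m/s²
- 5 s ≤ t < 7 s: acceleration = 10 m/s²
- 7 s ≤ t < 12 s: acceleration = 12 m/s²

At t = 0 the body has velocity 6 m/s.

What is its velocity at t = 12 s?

119 m/s

Δv equals the area under the a-t graph; then v = v₀ + Δv.
0–4 s: 9 × 4 = 36 m/s
4–5 s: -3 × 1 = -3 m/s
5–7 s: 10 × 2 = 20 m/s
7–12 s: 12 × 5 = 60 m/s
Δv = 113 m/s, so v(12) = 6 + (113) = 119 m/s.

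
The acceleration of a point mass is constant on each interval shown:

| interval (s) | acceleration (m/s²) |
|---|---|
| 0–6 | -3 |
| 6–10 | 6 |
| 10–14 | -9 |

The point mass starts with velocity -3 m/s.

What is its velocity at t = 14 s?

-33 m/s

Δv equals the area under the a-t graph; then v = v₀ + Δv.
0–6 s: -3 × 6 = -18 m/s
6–10 s: 6 × 4 = 24 m/s
10–14 s: -9 × 4 = -36 m/s
Δv = -30 m/s, so v(14) = -3 + (-30) = -33 m/s.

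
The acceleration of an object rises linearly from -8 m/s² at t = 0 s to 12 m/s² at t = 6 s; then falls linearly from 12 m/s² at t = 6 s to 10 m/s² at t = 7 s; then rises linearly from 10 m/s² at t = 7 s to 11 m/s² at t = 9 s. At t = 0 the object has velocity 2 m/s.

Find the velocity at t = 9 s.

Δv equals the area under the a-t graph; then v = v₀ + Δv.
0–6 s: ½(-8 + 12)(6) = 12 m/s
6–7 s: ½(12 + 10)(1) = 11 m/s
7–9 s: ½(10 + 11)(2) = 21 m/s
Δv = 44 m/s, so v(9) = 2 + (44) = 46 m/s.

46 m/s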